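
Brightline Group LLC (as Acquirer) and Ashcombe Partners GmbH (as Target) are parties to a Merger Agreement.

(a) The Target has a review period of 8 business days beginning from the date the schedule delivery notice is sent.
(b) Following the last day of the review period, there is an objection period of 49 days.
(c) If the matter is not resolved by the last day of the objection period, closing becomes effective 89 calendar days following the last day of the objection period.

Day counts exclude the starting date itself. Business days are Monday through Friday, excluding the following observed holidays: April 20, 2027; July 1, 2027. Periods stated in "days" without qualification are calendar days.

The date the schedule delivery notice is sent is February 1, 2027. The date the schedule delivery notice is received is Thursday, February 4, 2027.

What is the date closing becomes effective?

June 29, 2027

The last day of the review period: 8 business days after Monday, February 1, 2027, skipping weekends — Feb 2, Feb 3, Feb 4, Feb 5, Feb 8, Feb 9, Feb 10, Feb 11 — lands on Thursday, February 11, 2027.
The last day of the objection period: 49 calendar days after February 11, 2027 is April 1, 2027.
The date closing becomes effective: April 1, 2027 + 89 days = June 29, 2027.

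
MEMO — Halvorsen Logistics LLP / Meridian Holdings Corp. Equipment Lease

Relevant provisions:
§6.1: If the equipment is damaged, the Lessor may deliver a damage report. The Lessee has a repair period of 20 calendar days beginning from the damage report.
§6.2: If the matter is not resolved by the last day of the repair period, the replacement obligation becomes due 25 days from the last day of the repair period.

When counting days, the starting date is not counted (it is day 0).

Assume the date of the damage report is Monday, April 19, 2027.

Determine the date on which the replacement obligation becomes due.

Adding 20 calendar days to April 19, 2027 gives May 9, 2027, which is the last day of the repair period.
The date on which the replacement obligation becomes due: May 9, 2027 + 25 days = June 3, 2027.

June 3, 2027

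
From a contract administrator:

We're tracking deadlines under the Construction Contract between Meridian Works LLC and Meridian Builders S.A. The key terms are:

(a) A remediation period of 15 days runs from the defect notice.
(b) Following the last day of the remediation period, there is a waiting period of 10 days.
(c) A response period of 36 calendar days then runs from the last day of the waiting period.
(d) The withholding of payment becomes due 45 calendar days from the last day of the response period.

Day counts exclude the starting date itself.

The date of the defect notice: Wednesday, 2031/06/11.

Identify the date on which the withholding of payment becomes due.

2031/09/25

The last day of the remediation period: 2031/06/11 + 15 days = 2031/06/26.
The last day of the waiting period: 10 calendar days after 2031/06/26 is 2031/07/06.
The last day of the response period: 36 calendar days after 2031/07/06 is 2031/08/11.
The date on which the withholding of payment becomes due: 2031/08/11 + 45 days = 2031/09/25.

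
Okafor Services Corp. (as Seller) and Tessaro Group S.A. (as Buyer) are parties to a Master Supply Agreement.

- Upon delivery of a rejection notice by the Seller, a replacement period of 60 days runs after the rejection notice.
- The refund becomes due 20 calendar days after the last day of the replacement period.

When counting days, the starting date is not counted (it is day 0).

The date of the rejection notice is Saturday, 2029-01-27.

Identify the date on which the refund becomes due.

The last day of the replacement period: 2029-01-27 + 60 days = 2029-03-28.
The date on which the refund becomes due: 20 calendar days after 2029-03-28 is 2029-04-17.

2029-04-17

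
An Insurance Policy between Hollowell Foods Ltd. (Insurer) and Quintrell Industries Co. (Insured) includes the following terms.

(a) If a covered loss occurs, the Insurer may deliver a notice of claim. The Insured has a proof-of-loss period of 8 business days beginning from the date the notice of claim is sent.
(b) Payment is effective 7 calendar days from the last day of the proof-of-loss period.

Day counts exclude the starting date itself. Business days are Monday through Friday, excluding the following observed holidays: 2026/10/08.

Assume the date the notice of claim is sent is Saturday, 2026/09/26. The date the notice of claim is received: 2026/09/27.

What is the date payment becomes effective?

The last day of the proof-of-loss period: counting 8 business days from Saturday, 2026/09/26 (Sep 28, Sep 29, Sep 30, Oct 1, Oct 2, Oct 5, Oct 6, Oct 7, skipping weekends) reaches Wednesday, 2026/10/07.
The date payment becomes effective: 7 calendar days after 2026/10/07 is 2026/10/14.

2026/10/14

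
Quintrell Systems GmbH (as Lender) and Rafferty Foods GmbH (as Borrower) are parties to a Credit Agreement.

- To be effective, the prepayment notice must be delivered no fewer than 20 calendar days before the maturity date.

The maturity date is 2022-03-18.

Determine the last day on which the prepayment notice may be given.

2022-03-18 minus 20 days is 2022-02-26.

2022-02-26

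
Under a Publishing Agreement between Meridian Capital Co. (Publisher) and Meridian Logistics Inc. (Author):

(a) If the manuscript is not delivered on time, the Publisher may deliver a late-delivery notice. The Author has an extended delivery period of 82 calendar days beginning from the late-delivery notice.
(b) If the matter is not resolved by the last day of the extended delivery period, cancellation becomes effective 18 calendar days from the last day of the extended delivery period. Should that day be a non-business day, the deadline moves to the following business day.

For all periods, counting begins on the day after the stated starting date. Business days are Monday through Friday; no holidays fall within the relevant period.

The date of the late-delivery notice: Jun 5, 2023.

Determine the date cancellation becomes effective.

Sep 13, 2023

The last day of the extended delivery period: 82 calendar days after Jun 5, 2023 is Aug 26, 2023.
The date cancellation becomes effective: 18 calendar days after Aug 26, 2023 is Sep 13, 2023. Sep 13, 2023 is a Wednesday, so no roll-forward applies.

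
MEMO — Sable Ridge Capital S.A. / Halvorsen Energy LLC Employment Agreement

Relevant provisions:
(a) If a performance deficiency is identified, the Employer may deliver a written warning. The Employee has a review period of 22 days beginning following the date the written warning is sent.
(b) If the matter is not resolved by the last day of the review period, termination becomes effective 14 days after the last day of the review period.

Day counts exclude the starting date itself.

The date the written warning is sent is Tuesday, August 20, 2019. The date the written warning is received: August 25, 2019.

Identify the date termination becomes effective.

September 25, 2019

The last day of the review period: 22 calendar days after August 20, 2019 is September 11, 2019.
The date termination becomes effective: September 11, 2019 + 14 days = September 25, 2019.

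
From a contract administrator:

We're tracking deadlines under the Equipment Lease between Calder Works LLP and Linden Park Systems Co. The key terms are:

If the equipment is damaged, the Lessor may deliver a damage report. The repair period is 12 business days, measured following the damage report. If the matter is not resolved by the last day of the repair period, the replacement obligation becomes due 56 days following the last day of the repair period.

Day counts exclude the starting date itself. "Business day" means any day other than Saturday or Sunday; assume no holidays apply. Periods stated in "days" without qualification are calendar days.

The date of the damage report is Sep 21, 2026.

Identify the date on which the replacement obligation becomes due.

From Monday, Sep 21, 2026, 12 business days (Sep 22, Sep 23, Sep 24, Sep 25, …, Oct 5, Oct 6, Oct 7, skipping weekends) brings us to Wednesday, Oct 7, 2026, which is the last day of the repair period.
The date on which the replacement obligation becomes due: 56 calendar days after Oct 7, 2026 is Dec 2, 2026.

Dec 2, 2026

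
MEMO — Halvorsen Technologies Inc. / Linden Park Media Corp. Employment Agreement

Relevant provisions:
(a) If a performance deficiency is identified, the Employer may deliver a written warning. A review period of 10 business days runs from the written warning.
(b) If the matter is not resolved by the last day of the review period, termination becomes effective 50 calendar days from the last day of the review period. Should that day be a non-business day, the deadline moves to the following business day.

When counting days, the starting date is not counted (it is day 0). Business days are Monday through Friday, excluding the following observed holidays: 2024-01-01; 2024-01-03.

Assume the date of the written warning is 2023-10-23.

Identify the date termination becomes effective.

2023-12-26

The last day of the review period: 10 business days after Monday, 2023-10-23, skipping weekends — Oct 24, Oct 25, Oct 26, Oct 27, Oct 30, Oct 31, Nov 1, Nov 2, Nov 3, Nov 6 — lands on Monday, 2023-11-06.
The date termination becomes effective: 50 calendar days after 2023-11-06 is 2023-12-26. 2023-12-26 is a Tuesday and is not a listed holiday, so no roll-forward applies.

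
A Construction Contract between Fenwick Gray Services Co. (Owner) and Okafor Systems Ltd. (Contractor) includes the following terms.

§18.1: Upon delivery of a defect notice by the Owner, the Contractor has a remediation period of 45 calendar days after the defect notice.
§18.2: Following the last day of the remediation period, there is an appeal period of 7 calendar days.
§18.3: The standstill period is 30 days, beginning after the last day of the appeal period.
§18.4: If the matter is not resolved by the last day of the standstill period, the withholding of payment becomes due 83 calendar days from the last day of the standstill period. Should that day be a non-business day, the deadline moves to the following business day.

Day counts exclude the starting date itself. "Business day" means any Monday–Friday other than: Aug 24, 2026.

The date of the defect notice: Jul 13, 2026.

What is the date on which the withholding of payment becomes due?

Dec 25, 2026

Adding 45 calendar days to Jul 13, 2026 gives Aug 27, 2026, which is the last day of the remediation period.
Adding 7 calendar days to Aug 27, 2026 gives Sep 3, 2026, which is the last day of the appeal period.
The last day of the standstill period: 30 calendar days after Sep 3, 2026 is Oct 3, 2026.
Adding 83 calendar days to Oct 3, 2026 gives Dec 25, 2026, which is the date on which the withholding of payment becomes due. Dec 25, 2026 is a Friday and is not a listed holiday, so no roll-forward applies.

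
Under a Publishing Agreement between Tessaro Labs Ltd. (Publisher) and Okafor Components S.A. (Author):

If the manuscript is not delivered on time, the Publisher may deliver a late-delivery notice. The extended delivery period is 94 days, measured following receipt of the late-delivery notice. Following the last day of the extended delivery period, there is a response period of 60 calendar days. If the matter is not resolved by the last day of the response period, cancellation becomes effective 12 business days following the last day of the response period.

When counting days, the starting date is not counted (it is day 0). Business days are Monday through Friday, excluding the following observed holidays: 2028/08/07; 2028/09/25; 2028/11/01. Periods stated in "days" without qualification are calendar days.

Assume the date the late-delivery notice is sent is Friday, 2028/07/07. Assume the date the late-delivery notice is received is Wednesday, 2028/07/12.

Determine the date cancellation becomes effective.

2028/12/29

The last day of the extended delivery period: 2028/07/12 + 94 days = 2028/10/14.
The last day of the response period: 60 calendar days after 2028/10/14 is 2028/12/13.
The date cancellation becomes effective: 12 business days after Wednesday, 2028/12/13, skipping weekends — Dec 14, Dec 15, Dec 18, Dec 19, …, Dec 27, Dec 28, Dec 29 — lands on Friday, 2028/12/29.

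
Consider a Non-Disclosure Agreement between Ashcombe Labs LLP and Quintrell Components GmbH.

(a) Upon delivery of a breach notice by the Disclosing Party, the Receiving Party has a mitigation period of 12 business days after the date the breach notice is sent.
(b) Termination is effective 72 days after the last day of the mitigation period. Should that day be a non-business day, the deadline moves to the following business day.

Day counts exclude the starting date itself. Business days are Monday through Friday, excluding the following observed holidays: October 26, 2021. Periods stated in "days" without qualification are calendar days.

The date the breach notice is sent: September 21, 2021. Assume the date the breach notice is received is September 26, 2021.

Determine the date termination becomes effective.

The last day of the mitigation period: 12 business days after Tuesday, September 21, 2021, skipping weekends — Sep 22, Sep 23, Sep 24, Sep 27, …, Oct 5, Oct 6, Oct 7 — lands on Thursday, October 7, 2021.
The date termination becomes effective: 72 calendar days after October 7, 2021 is December 18, 2021. That falls on a Saturday, so it rolls to the next business day, Monday, December 20, 2021.

December 20, 2021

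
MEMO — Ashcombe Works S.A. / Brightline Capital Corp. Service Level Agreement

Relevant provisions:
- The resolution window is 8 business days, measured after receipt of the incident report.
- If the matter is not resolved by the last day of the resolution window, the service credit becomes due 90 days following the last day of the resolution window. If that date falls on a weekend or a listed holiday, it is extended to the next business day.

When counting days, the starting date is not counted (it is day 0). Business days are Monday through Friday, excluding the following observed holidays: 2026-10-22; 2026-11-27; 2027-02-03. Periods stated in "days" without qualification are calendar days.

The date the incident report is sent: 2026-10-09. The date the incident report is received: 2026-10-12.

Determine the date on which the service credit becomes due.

From Monday, 2026-10-12, 8 business days (Oct 13, Oct 14, Oct 15, Oct 16, Oct 19, Oct 20, Oct 21, Oct 23, skipping weekends and the listed holiday on Oct 22) brings us to Friday, 2026-10-23, which is the last day of the resolution window.
The date on which the service credit becomes due: 90 calendar days after 2026-10-23 is 2027-01-21. 2027-01-21 is a Thursday and is not a listed holiday, so no roll-forward applies.

2027-01-21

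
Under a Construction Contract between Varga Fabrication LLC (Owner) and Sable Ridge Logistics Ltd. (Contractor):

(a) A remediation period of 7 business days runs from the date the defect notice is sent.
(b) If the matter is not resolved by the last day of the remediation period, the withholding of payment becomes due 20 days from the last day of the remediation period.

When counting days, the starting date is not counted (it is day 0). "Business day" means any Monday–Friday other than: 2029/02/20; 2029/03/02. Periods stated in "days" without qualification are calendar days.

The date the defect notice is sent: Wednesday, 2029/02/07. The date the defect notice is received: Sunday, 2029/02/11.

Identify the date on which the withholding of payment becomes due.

From Wednesday, 2029/02/07, 7 business days (Feb 8, Feb 9, Feb 12, Feb 13, Feb 14, Feb 15, Feb 16, skipping weekends) brings us to Friday, 2029/02/16, which is the last day of the remediation period.
Adding 20 calendar days to 2029/02/16 gives 2029/03/08, which is the date on which the withholding of payment becomes due.

2029/03/08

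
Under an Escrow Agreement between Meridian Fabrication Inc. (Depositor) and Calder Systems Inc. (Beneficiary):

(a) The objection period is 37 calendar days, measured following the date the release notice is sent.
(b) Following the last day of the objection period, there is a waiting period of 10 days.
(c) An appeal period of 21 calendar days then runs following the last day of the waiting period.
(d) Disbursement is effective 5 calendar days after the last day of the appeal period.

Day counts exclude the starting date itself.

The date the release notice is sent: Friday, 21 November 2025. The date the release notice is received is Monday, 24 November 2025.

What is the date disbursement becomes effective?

The last day of the objection period: 37 calendar days after 21 November 2025 is 28 December 2025.
The last day of the waiting period: 28 December 2025 + 10 days = 7 January 2026.
Adding 21 calendar days to 7 January 2026 gives 28 January 2026, which is the last day of the appeal period.
The date disbursement becomes effective: 5 calendar days after 28 January 2026 is 2 February 2026.

2 February 2026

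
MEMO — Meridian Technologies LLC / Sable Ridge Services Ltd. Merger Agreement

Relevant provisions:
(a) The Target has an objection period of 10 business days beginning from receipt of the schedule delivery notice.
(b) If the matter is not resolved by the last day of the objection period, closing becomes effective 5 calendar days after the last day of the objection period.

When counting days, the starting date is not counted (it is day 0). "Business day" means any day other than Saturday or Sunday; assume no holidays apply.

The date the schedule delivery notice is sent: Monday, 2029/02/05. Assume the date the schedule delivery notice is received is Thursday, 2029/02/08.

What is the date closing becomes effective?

2029/02/27

The last day of the objection period: 10 business days after Thursday, 2029/02/08, skipping weekends — Feb 9, Feb 12, Feb 13, Feb 14, Feb 15, Feb 16, Feb 19, Feb 20, Feb 21, Feb 22 — lands on Thursday, 2029/02/22.
The date closing becomes effective: 5 calendar days after 2029/02/22 is 2029/02/27.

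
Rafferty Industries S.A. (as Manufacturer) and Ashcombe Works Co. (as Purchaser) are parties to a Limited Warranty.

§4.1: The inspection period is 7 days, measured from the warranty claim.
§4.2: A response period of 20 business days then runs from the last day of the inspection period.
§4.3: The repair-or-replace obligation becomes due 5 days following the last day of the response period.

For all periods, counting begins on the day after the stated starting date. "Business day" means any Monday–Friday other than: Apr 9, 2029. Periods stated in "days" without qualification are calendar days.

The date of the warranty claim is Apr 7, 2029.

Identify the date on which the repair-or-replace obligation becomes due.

The last day of the inspection period: Apr 7, 2029 + 7 days = Apr 14, 2029.
From Saturday, Apr 14, 2029, 20 business days (Apr 16, Apr 17, Apr 18, Apr 19, …, May 9, May 10, May 11, skipping weekends) brings us to Friday, May 11, 2029, which is the last day of the response period.
The date on which the repair-or-replace obligation becomes due: 5 calendar days after May 11, 2029 is May 16, 2029.

May 16, 2029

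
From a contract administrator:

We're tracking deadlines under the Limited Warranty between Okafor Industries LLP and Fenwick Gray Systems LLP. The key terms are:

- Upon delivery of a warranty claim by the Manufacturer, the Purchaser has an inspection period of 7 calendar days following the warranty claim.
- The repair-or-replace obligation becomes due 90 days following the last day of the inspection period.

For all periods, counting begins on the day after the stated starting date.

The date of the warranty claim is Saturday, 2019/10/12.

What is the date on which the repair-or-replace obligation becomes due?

2020/01/17

Adding 7 calendar days to 2019/10/12 gives 2019/10/19, which is the last day of the inspection period.
The date on which the repair-or-replace obligation becomes due: 2019/10/19 + 90 days = 2020/01/17.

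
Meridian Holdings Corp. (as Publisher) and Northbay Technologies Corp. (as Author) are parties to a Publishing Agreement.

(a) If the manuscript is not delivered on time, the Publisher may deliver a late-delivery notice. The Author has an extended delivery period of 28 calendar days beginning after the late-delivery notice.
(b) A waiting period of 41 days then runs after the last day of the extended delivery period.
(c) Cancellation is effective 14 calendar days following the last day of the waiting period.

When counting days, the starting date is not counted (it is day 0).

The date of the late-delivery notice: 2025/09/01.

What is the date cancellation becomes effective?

2025/11/23

Adding 28 calendar days to 2025/09/01 gives 2025/09/29, which is the last day of the extended delivery period.
The last day of the waiting period: 41 calendar days after 2025/09/29 is 2025/11/09.
The date cancellation becomes effective: 14 calendar days after 2025/11/09 is 2025/11/23.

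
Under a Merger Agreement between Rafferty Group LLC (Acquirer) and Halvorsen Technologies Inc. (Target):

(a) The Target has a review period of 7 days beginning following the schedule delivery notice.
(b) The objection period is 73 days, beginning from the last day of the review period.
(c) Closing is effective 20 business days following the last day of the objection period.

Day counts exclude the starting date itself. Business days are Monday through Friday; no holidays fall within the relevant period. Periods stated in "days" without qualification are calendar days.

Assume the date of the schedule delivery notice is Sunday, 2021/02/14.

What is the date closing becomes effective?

The last day of the review period: 7 calendar days after 2021/02/14 is 2021/02/21.
The last day of the objection period: 73 calendar days after 2021/02/21 is 2021/05/05.
From Wednesday, 2021/05/05, 20 business days (May 6, May 7, May 10, May 11, …, May 31, Jun 1, Jun 2, skipping weekends) brings us to Wednesday, 2021/06/02, which is the date closing becomes effective.

2021/06/02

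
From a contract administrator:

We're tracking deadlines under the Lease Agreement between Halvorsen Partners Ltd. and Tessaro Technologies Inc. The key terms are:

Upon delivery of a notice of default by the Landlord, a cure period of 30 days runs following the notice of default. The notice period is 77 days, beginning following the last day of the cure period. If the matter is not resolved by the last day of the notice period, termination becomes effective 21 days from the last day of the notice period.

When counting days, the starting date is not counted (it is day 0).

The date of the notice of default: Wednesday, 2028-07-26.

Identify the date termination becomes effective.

2028-12-01

The last day of the cure period: 30 calendar days after 2028-07-26 is 2028-08-25.
The last day of the notice period: 77 calendar days after 2028-08-25 is 2028-11-10.
The date termination becomes effective: 2028-11-10 + 21 days = 2028-12-01.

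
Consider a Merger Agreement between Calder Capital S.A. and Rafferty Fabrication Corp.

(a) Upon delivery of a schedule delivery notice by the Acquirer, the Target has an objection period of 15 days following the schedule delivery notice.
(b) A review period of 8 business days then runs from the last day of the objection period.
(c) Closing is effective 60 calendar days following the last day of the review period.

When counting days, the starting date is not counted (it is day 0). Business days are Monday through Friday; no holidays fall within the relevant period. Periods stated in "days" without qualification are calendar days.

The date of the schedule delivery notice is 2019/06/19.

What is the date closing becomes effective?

2019/09/14

The last day of the objection period: 2019/06/19 + 15 days = 2019/07/04.
The last day of the review period: 8 business days after Thursday, 2019/07/04, skipping weekends — Jul 5, Jul 8, Jul 9, Jul 10, Jul 11, Jul 12, Jul 15, Jul 16 — lands on Tuesday, 2019/07/16.
The date closing becomes effective: 2019/07/16 + 60 days = 2019/09/14.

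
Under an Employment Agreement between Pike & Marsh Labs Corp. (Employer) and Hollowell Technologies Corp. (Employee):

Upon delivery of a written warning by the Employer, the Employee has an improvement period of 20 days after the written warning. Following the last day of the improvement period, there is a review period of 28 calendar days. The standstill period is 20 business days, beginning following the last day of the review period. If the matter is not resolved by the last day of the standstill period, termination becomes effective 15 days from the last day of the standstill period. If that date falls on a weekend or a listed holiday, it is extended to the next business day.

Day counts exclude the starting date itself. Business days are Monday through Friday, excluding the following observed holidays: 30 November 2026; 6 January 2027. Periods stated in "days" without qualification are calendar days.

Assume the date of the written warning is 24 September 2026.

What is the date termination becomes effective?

25 December 2026

The last day of the improvement period: 20 calendar days after 24 September 2026 is 14 October 2026.
The last day of the review period: 14 October 2026 + 28 days = 11 November 2026.
From Wednesday, 11 November 2026, 20 business days (Nov 12, Nov 13, Nov 16, Nov 17, …, Dec 8, Dec 9, Dec 10, skipping weekends and the listed holiday on Nov 30) brings us to Thursday, 10 December 2026, which is the last day of the standstill period.
The date termination becomes effective: 15 calendar days after 10 December 2026 is 25 December 2026. 25 December 2026 is a Friday and is not a listed holiday, so no roll-forward applies.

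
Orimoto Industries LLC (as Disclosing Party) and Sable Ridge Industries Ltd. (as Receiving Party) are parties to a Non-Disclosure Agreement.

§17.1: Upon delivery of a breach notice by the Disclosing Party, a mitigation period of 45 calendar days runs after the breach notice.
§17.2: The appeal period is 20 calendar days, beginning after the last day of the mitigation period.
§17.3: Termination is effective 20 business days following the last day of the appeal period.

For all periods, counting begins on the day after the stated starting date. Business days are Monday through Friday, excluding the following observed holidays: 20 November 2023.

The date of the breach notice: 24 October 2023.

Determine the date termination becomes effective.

The last day of the mitigation period: 45 calendar days after 24 October 2023 is 8 December 2023.
The last day of the appeal period: 8 December 2023 + 20 days = 28 December 2023.
The date termination becomes effective: 20 business days after Thursday, 28 December 2023, skipping weekends — Dec 29, Jan 1, Jan 2, Jan 3, …, Jan 23, Jan 24, Jan 25 — lands on Thursday, 25 January 2024.

25 January 2024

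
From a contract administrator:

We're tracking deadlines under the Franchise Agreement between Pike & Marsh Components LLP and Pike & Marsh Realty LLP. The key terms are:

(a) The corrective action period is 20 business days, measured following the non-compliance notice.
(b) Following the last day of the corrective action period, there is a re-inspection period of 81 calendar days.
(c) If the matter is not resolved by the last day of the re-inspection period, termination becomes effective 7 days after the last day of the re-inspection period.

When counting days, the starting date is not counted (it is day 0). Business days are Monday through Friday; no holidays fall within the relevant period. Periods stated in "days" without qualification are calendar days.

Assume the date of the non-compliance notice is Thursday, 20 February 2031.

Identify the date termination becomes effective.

16 June 2031

The last day of the corrective action period: counting 20 business days from Thursday, 20 February 2031 (Feb 21, Feb 24, Feb 25, Feb 26, …, Mar 18, Mar 19, Mar 20, skipping weekends) reaches Thursday, 20 March 2031.
The last day of the re-inspection period: 20 March 2031 + 81 days = 9 June 2031.
Adding 7 calendar days to 9 June 2031 gives 16 June 2031, which is the date termination becomes effective.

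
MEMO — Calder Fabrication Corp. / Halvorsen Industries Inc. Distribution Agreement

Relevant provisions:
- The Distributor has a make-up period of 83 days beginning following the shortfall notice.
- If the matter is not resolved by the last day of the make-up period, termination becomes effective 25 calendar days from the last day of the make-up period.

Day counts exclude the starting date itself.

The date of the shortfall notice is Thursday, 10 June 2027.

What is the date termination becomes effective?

The last day of the make-up period: 10 June 2027 + 83 days = 1 September 2027.
The date termination becomes effective: 1 September 2027 + 25 days = 26 September 2027.

26 September 2027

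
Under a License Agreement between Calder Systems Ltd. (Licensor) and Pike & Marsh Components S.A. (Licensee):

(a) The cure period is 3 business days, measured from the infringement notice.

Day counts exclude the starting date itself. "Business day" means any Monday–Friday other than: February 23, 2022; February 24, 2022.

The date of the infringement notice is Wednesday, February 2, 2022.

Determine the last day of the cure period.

From Wednesday, February 2, 2022, 3 business days (Feb 3, Feb 4, Feb 7, skipping weekends) brings us to Monday, February 7, 2022, which is the last day of the cure period.

February 7, 2022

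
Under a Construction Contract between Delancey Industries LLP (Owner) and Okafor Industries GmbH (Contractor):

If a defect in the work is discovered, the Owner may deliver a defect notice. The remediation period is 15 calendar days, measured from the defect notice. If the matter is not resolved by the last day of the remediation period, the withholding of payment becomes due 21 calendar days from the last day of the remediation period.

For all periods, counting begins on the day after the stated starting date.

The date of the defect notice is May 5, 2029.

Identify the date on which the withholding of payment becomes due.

June 10, 2029

Adding 15 calendar days to May 5, 2029 gives May 20, 2029, which is the last day of the remediation period.
The date on which the withholding of payment becomes due: 21 calendar days after May 20, 2029 is June 10, 2029.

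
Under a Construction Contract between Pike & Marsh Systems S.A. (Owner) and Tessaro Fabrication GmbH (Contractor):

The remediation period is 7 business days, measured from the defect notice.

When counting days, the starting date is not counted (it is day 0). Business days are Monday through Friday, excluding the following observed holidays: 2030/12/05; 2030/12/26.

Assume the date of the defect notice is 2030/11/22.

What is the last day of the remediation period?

2030/12/03

The last day of the remediation period: 7 business days after Friday, 2030/11/22, skipping weekends — Nov 25, Nov 26, Nov 27, Nov 28, Nov 29, Dec 2, Dec 3 — lands on Tuesday, 2030/12/03.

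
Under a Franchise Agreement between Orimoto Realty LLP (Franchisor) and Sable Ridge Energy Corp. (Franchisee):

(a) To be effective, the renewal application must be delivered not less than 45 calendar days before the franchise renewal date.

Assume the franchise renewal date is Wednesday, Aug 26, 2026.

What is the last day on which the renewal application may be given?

Jul 12, 2026

Aug 26, 2026 minus 45 days is Jul 12, 2026.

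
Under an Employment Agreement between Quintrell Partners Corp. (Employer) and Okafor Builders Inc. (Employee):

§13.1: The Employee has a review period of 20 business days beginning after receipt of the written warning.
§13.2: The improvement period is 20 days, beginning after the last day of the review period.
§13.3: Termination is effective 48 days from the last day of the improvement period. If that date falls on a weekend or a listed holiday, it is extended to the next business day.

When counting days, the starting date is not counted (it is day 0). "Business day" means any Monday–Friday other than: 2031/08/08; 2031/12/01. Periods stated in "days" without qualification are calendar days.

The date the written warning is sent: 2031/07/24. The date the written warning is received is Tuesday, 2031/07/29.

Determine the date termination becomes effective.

The last day of the review period: 20 business days after Tuesday, 2031/07/29, skipping weekends and the listed holiday on Aug 8 — Jul 30, Jul 31, Aug 1, Aug 4, …, Aug 25, Aug 26, Aug 27 — lands on Wednesday, 2031/08/27.
Adding 20 calendar days to 2031/08/27 gives 2031/09/16, which is the last day of the improvement period.
The date termination becomes effective: 48 calendar days after 2031/09/16 is 2031/11/03. 2031/11/03 is a Monday and is not a listed holiday, so no roll-forward applies.

2031/11/03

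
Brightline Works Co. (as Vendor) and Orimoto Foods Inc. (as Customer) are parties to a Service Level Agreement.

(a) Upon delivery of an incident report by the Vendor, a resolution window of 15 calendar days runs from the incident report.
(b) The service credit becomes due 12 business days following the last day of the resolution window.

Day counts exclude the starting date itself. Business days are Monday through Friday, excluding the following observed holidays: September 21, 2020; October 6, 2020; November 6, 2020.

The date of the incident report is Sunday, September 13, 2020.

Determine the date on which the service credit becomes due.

The last day of the resolution window: September 13, 2020 + 15 days = September 28, 2020.
The date on which the service credit becomes due: 12 business days after Monday, September 28, 2020, skipping weekends and the listed holiday on Oct 6 — Sep 29, Sep 30, Oct 1, Oct 2, …, Oct 13, Oct 14, Oct 15 — lands on Thursday, October 15, 2020.

October 15, 2020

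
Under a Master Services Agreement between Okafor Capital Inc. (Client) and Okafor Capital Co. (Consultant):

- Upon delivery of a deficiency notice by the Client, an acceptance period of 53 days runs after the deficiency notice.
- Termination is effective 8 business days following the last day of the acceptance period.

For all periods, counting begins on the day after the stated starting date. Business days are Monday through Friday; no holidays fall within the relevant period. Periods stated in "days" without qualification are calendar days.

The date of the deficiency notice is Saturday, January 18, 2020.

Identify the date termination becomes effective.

March 23, 2020

Adding 53 calendar days to January 18, 2020 gives March 11, 2020, which is the last day of the acceptance period.
The date termination becomes effective: counting 8 business days from Wednesday, March 11, 2020 (Mar 12, Mar 13, Mar 16, Mar 17, Mar 18, Mar 19, Mar 20, Mar 23, skipping weekends) reaches Monday, March 23, 2020.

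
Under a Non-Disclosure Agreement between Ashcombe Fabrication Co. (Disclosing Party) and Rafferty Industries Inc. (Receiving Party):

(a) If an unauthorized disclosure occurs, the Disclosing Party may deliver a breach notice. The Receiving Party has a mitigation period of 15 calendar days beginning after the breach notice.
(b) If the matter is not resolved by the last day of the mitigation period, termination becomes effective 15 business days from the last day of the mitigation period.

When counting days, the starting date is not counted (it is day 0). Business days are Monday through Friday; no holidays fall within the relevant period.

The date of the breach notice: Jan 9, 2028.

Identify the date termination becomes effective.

Feb 14, 2028

Adding 15 calendar days to Jan 9, 2028 gives Jan 24, 2028, which is the last day of the mitigation period.
The date termination becomes effective: 15 business days after Monday, Jan 24, 2028, skipping weekends — Jan 25, Jan 26, Jan 27, Jan 28, …, Feb 10, Feb 11, Feb 14 — lands on Monday, Feb 14, 2028.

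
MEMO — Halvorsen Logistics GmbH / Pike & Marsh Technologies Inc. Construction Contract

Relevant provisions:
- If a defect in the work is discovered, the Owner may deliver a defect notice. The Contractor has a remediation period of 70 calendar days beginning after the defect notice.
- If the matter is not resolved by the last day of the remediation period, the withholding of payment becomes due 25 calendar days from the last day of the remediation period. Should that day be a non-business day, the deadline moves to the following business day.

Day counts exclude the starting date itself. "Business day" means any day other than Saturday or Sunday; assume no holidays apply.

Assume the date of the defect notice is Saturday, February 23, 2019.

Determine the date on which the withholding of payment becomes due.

May 29, 2019

Adding 70 calendar days to February 23, 2019 gives May 4, 2019, which is the last day of the remediation period.
The date on which the withholding of payment becomes due: May 4, 2019 + 25 days = May 29, 2019. May 29, 2019 is a Wednesday, so no roll-forward applies.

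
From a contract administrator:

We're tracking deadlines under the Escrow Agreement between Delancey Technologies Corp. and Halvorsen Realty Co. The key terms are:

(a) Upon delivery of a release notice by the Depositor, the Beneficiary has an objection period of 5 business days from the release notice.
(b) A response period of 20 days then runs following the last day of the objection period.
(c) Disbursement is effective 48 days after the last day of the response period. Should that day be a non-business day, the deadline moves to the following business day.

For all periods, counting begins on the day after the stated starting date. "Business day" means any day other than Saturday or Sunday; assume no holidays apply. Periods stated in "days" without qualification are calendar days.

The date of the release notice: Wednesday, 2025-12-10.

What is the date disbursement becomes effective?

2026-02-23

The last day of the objection period: 5 business days after Wednesday, 2025-12-10, skipping weekends — Dec 11, Dec 12, Dec 15, Dec 16, Dec 17 — lands on Wednesday, 2025-12-17.
The last day of the response period: 2025-12-17 + 20 days = 2026-01-06.
Adding 48 calendar days to 2026-01-06 gives 2026-02-23, which is the date disbursement becomes effective. 2026-02-23 is a Monday, so no roll-forward applies.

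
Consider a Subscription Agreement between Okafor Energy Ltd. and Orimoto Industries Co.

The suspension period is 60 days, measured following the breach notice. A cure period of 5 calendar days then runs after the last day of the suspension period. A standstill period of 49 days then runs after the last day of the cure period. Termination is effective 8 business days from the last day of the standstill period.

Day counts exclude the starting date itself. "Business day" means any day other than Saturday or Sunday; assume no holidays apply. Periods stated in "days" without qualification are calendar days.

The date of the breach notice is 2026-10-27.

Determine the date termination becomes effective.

The last day of the suspension period: 2026-10-27 + 60 days = 2026-12-26.
Adding 5 calendar days to 2026-12-26 gives 2026-12-31, which is the last day of the cure period.
The last day of the standstill period: 49 calendar days after 2026-12-31 is 2027-02-18.
The date termination becomes effective: counting 8 business days from Thursday, 2027-02-18 (Feb 19, Feb 22, Feb 23, Feb 24, Feb 25, Feb 26, Mar 1, Mar 2, skipping weekends) reaches Tuesday, 2027-03-02.

2027-03-02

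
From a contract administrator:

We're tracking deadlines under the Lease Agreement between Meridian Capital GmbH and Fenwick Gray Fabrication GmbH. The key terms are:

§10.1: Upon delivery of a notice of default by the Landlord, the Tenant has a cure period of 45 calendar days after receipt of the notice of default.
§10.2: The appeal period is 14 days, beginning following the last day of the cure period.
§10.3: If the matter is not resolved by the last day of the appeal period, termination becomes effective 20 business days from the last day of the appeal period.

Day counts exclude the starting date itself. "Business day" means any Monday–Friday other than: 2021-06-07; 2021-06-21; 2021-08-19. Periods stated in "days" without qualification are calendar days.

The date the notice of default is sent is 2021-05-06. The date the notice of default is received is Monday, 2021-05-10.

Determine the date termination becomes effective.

2021-08-05

Adding 45 calendar days to 2021-05-10 gives 2021-06-24, which is the last day of the cure period.
The last day of the appeal period: 14 calendar days after 2021-06-24 is 2021-07-08.
The date termination becomes effective: 20 business days after Thursday, 2021-07-08, skipping weekends — Jul 9, Jul 12, Jul 13, Jul 14, …, Aug 3, Aug 4, Aug 5 — lands on Thursday, 2021-08-05.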